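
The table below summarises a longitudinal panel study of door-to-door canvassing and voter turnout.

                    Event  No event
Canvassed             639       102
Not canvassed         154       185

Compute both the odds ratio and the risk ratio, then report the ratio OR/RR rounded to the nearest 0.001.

3.965

Cells: a = 639, b = 102, c = 154, d = 185.
OR = (639·185)/(102·154) = 118215/15708 = 7.52578
Risk in exposed = 639/741 = 0.86235; risk in unexposed = 154/339 = 0.45428; RR = 1.89829
OR/RR = 7.52578 / 1.89829 = 3.96452
The outcome is not rare, so the OR lies further from 1 than the RR.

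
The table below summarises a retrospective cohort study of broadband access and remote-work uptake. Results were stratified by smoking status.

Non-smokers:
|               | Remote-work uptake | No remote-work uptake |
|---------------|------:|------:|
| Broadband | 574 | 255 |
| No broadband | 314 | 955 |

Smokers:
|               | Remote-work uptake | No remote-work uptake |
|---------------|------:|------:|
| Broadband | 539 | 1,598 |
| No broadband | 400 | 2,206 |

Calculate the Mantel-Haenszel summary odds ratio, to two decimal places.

2.96

OR_MH = Σ(aᵢdᵢ/nᵢ) / Σ(bᵢcᵢ/nᵢ), where nᵢ is the stratum total.
Stratum 1 (Non-smokers): n = 2098; a·d/n = 574·955/2098 = 261.2822; b·c/n = 255·314/2098 = 38.1649
Stratum 2 (Smokers): n = 4743; a·d/n = 539·2206/4743 = 250.6924; b·c/n = 1598·400/4743 = 134.7670
OR_MH = (261.2822 + 250.6924) / (38.1649 + 134.7670) = 511.9746 / 172.9319 = 2.96056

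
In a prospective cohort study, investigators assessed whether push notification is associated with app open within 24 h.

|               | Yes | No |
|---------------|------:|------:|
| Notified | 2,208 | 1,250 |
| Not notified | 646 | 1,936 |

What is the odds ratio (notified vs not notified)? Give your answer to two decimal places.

5.29

Cells: a = 2208, b = 1250, c = 646, d = 1936.
OR = (a·d)/(b·c) = (2208 × 1936) / (1250 × 646) = 4274688 / 807500 = 5.29373
The odds of app open within 24 h are about 5.29 times as high in the notified group.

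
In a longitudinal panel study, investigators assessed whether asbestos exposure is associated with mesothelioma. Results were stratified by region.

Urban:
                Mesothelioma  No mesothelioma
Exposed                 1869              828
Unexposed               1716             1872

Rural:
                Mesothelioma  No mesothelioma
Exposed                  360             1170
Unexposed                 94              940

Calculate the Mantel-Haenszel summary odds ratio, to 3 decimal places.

OR_MH = Σ(aᵢdᵢ/nᵢ) / Σ(bᵢcᵢ/nᵢ), where nᵢ is the stratum total.
Stratum 1 (Urban): n = 6285; a·d/n = 1869·1872/6285 = 556.6854; b·c/n = 828·1716/6285 = 226.0697
Stratum 2 (Rural): n = 2564; a·d/n = 360·940/2564 = 131.9813; b·c/n = 1170·94/2564 = 42.8939
OR_MH = (556.6854 + 131.9813) / (226.0697 + 42.8939) = 688.6667 / 268.9636 = 2.56045

2.560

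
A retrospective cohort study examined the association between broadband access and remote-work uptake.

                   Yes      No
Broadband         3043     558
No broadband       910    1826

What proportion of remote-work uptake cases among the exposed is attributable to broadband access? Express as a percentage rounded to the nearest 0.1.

Cells: a = 3043, b = 558, c = 910, d = 1826.
Risk in exposed = 3043/3601 = 0.84504; risk in unexposed = 910/2736 = 0.33260.
RR = 0.84504/0.33260 = 2.54070
AR% = (RR − 1)/RR × 100 = (2.54070 − 1)/2.54070 × 100 = 60.6408%

60.6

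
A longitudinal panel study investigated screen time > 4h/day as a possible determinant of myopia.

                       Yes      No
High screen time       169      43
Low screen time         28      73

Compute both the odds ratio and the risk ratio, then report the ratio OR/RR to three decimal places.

Cells: a = 169, b = 43, c = 28, d = 73.
OR = (169·73)/(43·28) = 12337/1204 = 10.24668
Risk in exposed = 169/212 = 0.79717; risk in unexposed = 28/101 = 0.27723; RR = 2.87551
OR/RR = 10.24668 / 2.87551 = 3.56344
The outcome is not rare, so the OR lies further from 1 than the RR.

3.563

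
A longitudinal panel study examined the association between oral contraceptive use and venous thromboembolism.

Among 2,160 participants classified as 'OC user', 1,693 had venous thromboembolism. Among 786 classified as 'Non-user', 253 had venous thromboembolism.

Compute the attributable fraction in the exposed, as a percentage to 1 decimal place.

From the description: a = 1693, b = 467, c = 253, d = 533.
Risk in exposed = 1693/2160 = 0.78380; risk in unexposed = 253/786 = 0.32188.
RR = 0.78380/0.32188 = 2.43504
AR% = (RR − 1)/RR × 100 = (2.43504 − 1)/2.43504 × 100 = 58.9328%

58.9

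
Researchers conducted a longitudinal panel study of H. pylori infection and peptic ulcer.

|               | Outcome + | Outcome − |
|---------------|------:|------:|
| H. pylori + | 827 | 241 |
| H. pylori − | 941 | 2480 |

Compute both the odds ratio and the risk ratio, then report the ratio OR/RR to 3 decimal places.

3.213

Cells: a = 827, b = 241, c = 941, d = 2480.
OR = (827·2480)/(241·941) = 2050960/226781 = 9.04379
Risk in exposed = 827/1068 = 0.77434; risk in unexposed = 941/3421 = 0.27507; RR = 2.81513
OR/RR = 9.04379 / 2.81513 = 3.21257
The outcome is not rare, so the OR lies further from 1 than the RR.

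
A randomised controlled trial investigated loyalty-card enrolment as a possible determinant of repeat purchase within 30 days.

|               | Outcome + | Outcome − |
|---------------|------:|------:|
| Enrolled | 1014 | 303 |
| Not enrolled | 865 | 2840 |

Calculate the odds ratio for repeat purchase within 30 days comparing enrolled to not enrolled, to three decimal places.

10.987

Cells: a = 1014, b = 303, c = 865, d = 2840.
OR = (a·d)/(b·c) = (1014 × 2840) / (303 × 865) = 2879760 / 262095 = 10.98747
The odds of repeat purchase within 30 days are about 10.99 times as high in the enrolled group.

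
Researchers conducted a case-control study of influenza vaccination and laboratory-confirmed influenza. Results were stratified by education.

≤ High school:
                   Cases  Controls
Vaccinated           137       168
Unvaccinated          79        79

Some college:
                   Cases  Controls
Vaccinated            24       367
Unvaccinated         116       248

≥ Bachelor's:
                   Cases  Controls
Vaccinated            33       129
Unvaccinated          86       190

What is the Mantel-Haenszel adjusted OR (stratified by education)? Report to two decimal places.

OR_MH = Σ(aᵢdᵢ/nᵢ) / Σ(bᵢcᵢ/nᵢ), where nᵢ is the stratum total.
Stratum 1 (≤ High school): n = 463; a·d/n = 137·79/463 = 23.3758; b·c/n = 168·79/463 = 28.6652
Stratum 2 (Some college): n = 755; a·d/n = 24·248/755 = 7.8834; b·c/n = 367·116/755 = 56.3868
Stratum 3 (≥ Bachelor's): n = 438; a·d/n = 33·190/438 = 14.3151; b·c/n = 129·86/438 = 25.3288
OR_MH = (23.3758 + 7.8834 + 14.3151) / (28.6652 + 56.3868 + 25.3288) = 45.5743 / 110.3807 = 0.41288

0.41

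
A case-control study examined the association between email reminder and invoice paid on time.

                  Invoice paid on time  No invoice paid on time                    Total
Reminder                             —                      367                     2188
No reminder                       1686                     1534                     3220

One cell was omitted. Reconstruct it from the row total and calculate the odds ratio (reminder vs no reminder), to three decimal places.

4.515

The missing cell is in the exposed row: 2188 − 367 = 1821.
So a = 1821, b = 367, c = 1686, d = 1534.
OR = (a·d)/(b·c) = (1821 × 1534) / (367 × 1686) = 2793414 / 618762 = 4.51452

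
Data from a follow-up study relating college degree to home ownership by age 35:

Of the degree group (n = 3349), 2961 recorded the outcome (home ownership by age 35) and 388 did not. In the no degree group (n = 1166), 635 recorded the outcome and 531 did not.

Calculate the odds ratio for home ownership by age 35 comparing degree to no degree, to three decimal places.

6.382

From the description: a = 2961, b = 388, c = 635, d = 531.
OR = (a·d)/(b·c) = (2961 × 531) / (388 × 635) = 1572291 / 246380 = 6.38157
The odds of home ownership by age 35 are about 6.38 times as high in the degree group.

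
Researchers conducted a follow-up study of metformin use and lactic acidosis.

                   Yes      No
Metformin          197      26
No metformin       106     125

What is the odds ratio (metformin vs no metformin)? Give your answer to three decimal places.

Cells: a = 197, b = 26, c = 106, d = 125.
OR = (a·d)/(b·c) = (197 × 125) / (26 × 106) = 24625 / 2756 = 8.93505
The odds of lactic acidosis are about 8.94 times as high in the metformin group.

8.935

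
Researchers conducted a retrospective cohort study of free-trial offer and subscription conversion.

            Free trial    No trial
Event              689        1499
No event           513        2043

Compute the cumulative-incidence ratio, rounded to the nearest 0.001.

Reading the table with exposure as columns: a = 689 (Free trial, case), b = 513 (Free trial, non-case), c = 1499 (No trial, case), d = 2043.
Risk in exposed = 689/1202 = 0.57321; risk in unexposed = 1499/3542 = 0.42321.
RR = 0.57321 / 0.42321 = 1.35445
The risk among the exposed is 1.35 times that among the unexposed.

1.354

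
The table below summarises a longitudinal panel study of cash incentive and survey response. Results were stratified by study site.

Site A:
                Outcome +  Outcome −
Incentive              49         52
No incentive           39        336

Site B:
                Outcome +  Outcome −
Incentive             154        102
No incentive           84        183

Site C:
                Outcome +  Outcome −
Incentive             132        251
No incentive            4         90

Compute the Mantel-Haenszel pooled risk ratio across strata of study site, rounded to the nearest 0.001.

RR_MH = Σ(aᵢ·n₀ᵢ/nᵢ) / Σ(cᵢ·n₁ᵢ/nᵢ), with n₁ᵢ = aᵢ+bᵢ (exposed), n₀ᵢ = cᵢ+dᵢ (unexposed), nᵢ = n₁ᵢ+n₀ᵢ.
Stratum 1 (Site A): n₁ = 101, n₀ = 375, n = 476; a·n₀/n = 49·375/476 = 38.6029; c·n₁/n = 39·101/476 = 8.2752
Stratum 2 (Site B): n₁ = 256, n₀ = 267, n = 523; a·n₀/n = 154·267/523 = 78.6195; c·n₁/n = 84·256/523 = 41.1166
Stratum 3 (Site C): n₁ = 383, n₀ = 94, n = 477; a·n₀/n = 132·94/477 = 26.0126; c·n₁/n = 4·383/477 = 3.2117
RR_MH = (38.6029 + 78.6195 + 26.0126) / (8.2752 + 41.1166 + 3.2117) = 143.2350 / 52.6036 = 2.72291

2.723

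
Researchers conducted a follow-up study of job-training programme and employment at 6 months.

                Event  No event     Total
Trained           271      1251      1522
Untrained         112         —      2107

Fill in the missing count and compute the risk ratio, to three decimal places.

The missing cell is in the unexposed row: 2107 − 112 = 1995.
So a = 271, b = 1251, c = 112, d = 1995.
RR = [a/(a+b)] / [c/(c+d)] = (271/1522) / (112/2107) = 0.17806/0.05316 = 3.34966

3.350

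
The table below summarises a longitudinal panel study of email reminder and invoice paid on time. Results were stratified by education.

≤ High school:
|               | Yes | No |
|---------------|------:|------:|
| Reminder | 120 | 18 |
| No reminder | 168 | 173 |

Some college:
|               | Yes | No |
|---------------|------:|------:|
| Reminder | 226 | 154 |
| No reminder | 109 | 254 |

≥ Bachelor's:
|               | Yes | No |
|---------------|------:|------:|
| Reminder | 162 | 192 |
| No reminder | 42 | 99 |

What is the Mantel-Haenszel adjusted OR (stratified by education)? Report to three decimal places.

OR_MH = Σ(aᵢdᵢ/nᵢ) / Σ(bᵢcᵢ/nᵢ), where nᵢ is the stratum total.
Stratum 1 (≤ High school): n = 479; a·d/n = 120·173/479 = 43.3403; b·c/n = 18·168/479 = 6.3132
Stratum 2 (Some college): n = 743; a·d/n = 226·254/743 = 77.2598; b·c/n = 154·109/743 = 22.5922
Stratum 3 (≥ Bachelor's): n = 495; a·d/n = 162·99/495 = 32.4000; b·c/n = 192·42/495 = 16.2909
OR_MH = (43.3403 + 77.2598 + 32.4000) / (6.3132 + 22.5922 + 16.2909) = 153.0001 / 45.1963 = 3.38524

3.385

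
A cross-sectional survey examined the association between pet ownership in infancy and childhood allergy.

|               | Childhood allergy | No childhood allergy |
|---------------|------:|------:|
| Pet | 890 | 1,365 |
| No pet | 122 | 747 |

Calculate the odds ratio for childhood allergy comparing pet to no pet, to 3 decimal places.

Cells: a = 890, b = 1365, c = 122, d = 747.
OR = (a·d)/(b·c) = (890 × 747) / (1365 × 122) = 664830 / 166530 = 3.99225
The odds of childhood allergy are about 3.99 times as high in the pet group.

3.992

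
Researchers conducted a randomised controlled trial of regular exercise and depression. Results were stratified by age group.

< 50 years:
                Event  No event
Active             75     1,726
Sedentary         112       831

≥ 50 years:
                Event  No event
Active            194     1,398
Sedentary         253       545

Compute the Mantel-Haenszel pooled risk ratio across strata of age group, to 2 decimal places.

RR_MH = Σ(aᵢ·n₀ᵢ/nᵢ) / Σ(cᵢ·n₁ᵢ/nᵢ), with n₁ᵢ = aᵢ+bᵢ (exposed), n₀ᵢ = cᵢ+dᵢ (unexposed), nᵢ = n₁ᵢ+n₀ᵢ.
Stratum 1 (< 50 years): n₁ = 1801, n₀ = 943, n = 2744; a·n₀/n = 75·943/2744 = 25.7744; c·n₁/n = 112·1801/2744 = 73.5102
Stratum 2 (≥ 50 years): n₁ = 1592, n₀ = 798, n = 2390; a·n₀/n = 194·798/2390 = 64.7749; c·n₁/n = 253·1592/2390 = 168.5255
RR_MH = (25.7744 + 64.7749) / (73.5102 + 168.5255) = 90.5493 / 242.0357 = 0.37412

0.37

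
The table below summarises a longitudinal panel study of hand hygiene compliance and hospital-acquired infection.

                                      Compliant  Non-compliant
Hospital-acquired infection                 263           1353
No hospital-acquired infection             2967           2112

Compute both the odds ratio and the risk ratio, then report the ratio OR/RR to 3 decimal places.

Reading the table with exposure as columns: a = 263 (Compliant, case), b = 2967 (Compliant, non-case), c = 1353 (Non-compliant, case), d = 2112.
OR = (263·2112)/(2967·1353) = 555456/4014351 = 0.13837
Risk in exposed = 263/3230 = 0.08142; risk in unexposed = 1353/3465 = 0.39048; RR = 0.20853
OR/RR = 0.13837 / 0.20853 = 0.66355
The outcome is not rare, so the OR lies further from 1 than the RR.

0.664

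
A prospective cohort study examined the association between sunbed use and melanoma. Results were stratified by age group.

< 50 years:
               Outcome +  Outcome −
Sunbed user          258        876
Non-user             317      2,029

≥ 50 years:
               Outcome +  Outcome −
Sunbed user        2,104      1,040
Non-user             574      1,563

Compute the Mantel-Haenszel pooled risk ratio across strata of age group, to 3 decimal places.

RR_MH = Σ(aᵢ·n₀ᵢ/nᵢ) / Σ(cᵢ·n₁ᵢ/nᵢ), with n₁ᵢ = aᵢ+bᵢ (exposed), n₀ᵢ = cᵢ+dᵢ (unexposed), nᵢ = n₁ᵢ+n₀ᵢ.
Stratum 1 (< 50 years): n₁ = 1134, n₀ = 2346, n = 3480; a·n₀/n = 258·2346/3480 = 173.9276; c·n₁/n = 317·1134/3480 = 103.2983
Stratum 2 (≥ 50 years): n₁ = 3144, n₀ = 2137, n = 5281; a·n₀/n = 2104·2137/5281 = 851.4009; c·n₁/n = 574·3144/5281 = 341.7262
RR_MH = (173.9276 + 851.4009) / (103.2983 + 341.7262) = 1025.3285 / 445.0245 = 2.30398

2.304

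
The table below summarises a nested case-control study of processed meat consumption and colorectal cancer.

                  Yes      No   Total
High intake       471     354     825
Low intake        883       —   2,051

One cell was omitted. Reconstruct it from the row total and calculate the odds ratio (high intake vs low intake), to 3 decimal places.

1.760

The missing cell is in the unexposed row: 2051 − 883 = 1168.
So a = 471, b = 354, c = 883, d = 1168.
OR = (a·d)/(b·c) = (471 × 1168) / (354 × 883) = 550128 / 312582 = 1.75995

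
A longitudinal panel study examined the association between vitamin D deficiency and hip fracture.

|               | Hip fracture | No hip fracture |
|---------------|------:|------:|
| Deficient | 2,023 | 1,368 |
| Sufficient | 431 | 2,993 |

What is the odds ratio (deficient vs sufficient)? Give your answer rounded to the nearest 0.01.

Cells: a = 2023, b = 1368, c = 431, d = 2993.
OR = (a·d)/(b·c) = (2023 × 2993) / (1368 × 431) = 6054839 / 589608 = 10.26926
The odds of hip fracture are about 10.27 times as high in the deficient group.

10.27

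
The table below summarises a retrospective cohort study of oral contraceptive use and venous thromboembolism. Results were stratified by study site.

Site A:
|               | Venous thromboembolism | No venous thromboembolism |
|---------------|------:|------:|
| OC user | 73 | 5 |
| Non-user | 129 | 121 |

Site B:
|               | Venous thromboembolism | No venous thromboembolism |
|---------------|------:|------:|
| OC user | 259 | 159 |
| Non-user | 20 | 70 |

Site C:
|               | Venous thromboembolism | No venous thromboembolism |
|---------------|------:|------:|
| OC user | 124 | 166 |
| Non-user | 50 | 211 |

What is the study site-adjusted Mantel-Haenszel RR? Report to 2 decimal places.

2.18

RR_MH = Σ(aᵢ·n₀ᵢ/nᵢ) / Σ(cᵢ·n₁ᵢ/nᵢ), with n₁ᵢ = aᵢ+bᵢ (exposed), n₀ᵢ = cᵢ+dᵢ (unexposed), nᵢ = n₁ᵢ+n₀ᵢ.
Stratum 1 (Site A): n₁ = 78, n₀ = 250, n = 328; a·n₀/n = 73·250/328 = 55.6402; c·n₁/n = 129·78/328 = 30.6768
Stratum 2 (Site B): n₁ = 418, n₀ = 90, n = 508; a·n₀/n = 259·90/508 = 45.8858; c·n₁/n = 20·418/508 = 16.4567
Stratum 3 (Site C): n₁ = 290, n₀ = 261, n = 551; a·n₀/n = 124·261/551 = 58.7368; c·n₁/n = 50·290/551 = 26.3158
RR_MH = (55.6402 + 45.8858 + 58.7368) / (30.6768 + 16.4567 + 26.3158) = 160.2629 / 73.4493 = 2.18195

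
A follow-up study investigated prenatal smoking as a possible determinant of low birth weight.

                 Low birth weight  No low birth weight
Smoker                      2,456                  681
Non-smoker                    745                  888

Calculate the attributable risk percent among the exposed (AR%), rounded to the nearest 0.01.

41.73

Cells: a = 2456, b = 681, c = 745, d = 888.
Risk in exposed = 2456/3137 = 0.78291; risk in unexposed = 745/1633 = 0.45622.
RR = 0.78291/0.45622 = 1.71610
AR% = (RR − 1)/RR × 100 = (1.71610 − 1)/1.71610 × 100 = 41.7285%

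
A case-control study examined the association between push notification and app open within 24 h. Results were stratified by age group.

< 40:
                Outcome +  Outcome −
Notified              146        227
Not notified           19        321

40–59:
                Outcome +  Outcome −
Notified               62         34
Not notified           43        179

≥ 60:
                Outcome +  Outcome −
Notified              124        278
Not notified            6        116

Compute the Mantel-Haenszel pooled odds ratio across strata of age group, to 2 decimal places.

9.26

OR_MH = Σ(aᵢdᵢ/nᵢ) / Σ(bᵢcᵢ/nᵢ), where nᵢ is the stratum total.
Stratum 1 (< 40): n = 713; a·d/n = 146·321/713 = 65.7307; b·c/n = 227·19/713 = 6.0491
Stratum 2 (40–59): n = 318; a·d/n = 62·179/318 = 34.8994; b·c/n = 34·43/318 = 4.5975
Stratum 3 (≥ 60): n = 524; a·d/n = 124·116/524 = 27.4504; b·c/n = 278·6/524 = 3.1832
OR_MH = (65.7307 + 34.8994 + 27.4504) / (6.0491 + 4.5975 + 3.1832) = 128.0805 / 13.8298 = 9.26121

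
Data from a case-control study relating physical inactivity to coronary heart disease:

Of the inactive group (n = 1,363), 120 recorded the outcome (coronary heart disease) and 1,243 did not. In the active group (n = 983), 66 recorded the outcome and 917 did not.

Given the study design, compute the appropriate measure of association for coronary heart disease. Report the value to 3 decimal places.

1.341

From the description: a = 120, b = 1243, c = 66, d = 917.
This is a case-control study: participants were sampled on outcome status, so risks in the source population cannot be estimated directly — relative risk is not valid here. The odds ratio is the appropriate measure.
OR = (a·d)/(b·c) = (120 × 917) / (1243 × 66) = 110040 / 82038 = 1.34133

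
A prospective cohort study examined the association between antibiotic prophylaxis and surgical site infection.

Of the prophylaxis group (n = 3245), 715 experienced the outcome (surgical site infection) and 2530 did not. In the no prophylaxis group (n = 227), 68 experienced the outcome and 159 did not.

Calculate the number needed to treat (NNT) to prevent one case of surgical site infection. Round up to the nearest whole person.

Risk in treated group = 715/3245 = 0.22034; risk in control = 68/227 = 0.29956.
Absolute risk reduction = 0.29956 − 0.22034 = 0.07922
NNT = 1 / ARR = 1 / 0.07922 = 12.623 → round up → 13

13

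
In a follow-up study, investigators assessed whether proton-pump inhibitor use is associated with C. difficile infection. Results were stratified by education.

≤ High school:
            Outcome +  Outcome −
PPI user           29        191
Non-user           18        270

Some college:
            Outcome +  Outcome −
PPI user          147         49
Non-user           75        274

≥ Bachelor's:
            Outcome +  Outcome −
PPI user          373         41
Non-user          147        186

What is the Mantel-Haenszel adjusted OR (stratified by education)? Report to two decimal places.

8.44

OR_MH = Σ(aᵢdᵢ/nᵢ) / Σ(bᵢcᵢ/nᵢ), where nᵢ is the stratum total.
Stratum 1 (≤ High school): n = 508; a·d/n = 29·270/508 = 15.4134; b·c/n = 191·18/508 = 6.7677
Stratum 2 (Some college): n = 545; a·d/n = 147·274/545 = 73.9046; b·c/n = 49·75/545 = 6.7431
Stratum 3 (≥ Bachelor's): n = 747; a·d/n = 373·186/747 = 92.8755; b·c/n = 41·147/747 = 8.0683
OR_MH = (15.4134 + 73.9046 + 92.8755) / (6.7677 + 6.7431 + 8.0683) = 182.1935 / 21.5791 = 8.44305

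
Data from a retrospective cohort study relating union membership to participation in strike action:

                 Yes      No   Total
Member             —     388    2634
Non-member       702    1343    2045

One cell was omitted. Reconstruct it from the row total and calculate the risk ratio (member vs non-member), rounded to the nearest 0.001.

The missing cell is in the exposed row: 2634 − 388 = 2246.
So a = 2246, b = 388, c = 702, d = 1343.
RR = [a/(a+b)] / [c/(c+d)] = (2246/2634) / (702/2045) = 0.85270/0.34328 = 2.48399

2.484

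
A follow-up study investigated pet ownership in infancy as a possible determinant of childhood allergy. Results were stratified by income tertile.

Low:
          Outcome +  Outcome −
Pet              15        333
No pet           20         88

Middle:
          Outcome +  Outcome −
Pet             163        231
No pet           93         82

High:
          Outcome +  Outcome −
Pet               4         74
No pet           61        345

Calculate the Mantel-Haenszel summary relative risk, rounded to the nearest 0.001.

0.637

RR_MH = Σ(aᵢ·n₀ᵢ/nᵢ) / Σ(cᵢ·n₁ᵢ/nᵢ), with n₁ᵢ = aᵢ+bᵢ (exposed), n₀ᵢ = cᵢ+dᵢ (unexposed), nᵢ = n₁ᵢ+n₀ᵢ.
Stratum 1 (Low): n₁ = 348, n₀ = 108, n = 456; a·n₀/n = 15·108/456 = 3.5526; c·n₁/n = 20·348/456 = 15.2632
Stratum 2 (Middle): n₁ = 394, n₀ = 175, n = 569; a·n₀/n = 163·175/569 = 50.1318; c·n₁/n = 93·394/569 = 64.3972
Stratum 3 (High): n₁ = 78, n₀ = 406, n = 484; a·n₀/n = 4·406/484 = 3.3554; c·n₁/n = 61·78/484 = 9.8306
RR_MH = (3.5526 + 50.1318 + 3.3554) / (15.2632 + 64.3972 + 9.8306) = 57.0398 / 89.4909 = 0.63738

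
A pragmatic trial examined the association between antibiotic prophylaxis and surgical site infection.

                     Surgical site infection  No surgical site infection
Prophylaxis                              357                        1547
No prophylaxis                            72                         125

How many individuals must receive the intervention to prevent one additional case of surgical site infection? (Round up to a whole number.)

Risk in treated group = 357/1904 = 0.18750; risk in control = 72/197 = 0.36548.
Absolute risk reduction = 0.36548 − 0.18750 = 0.17798
NNT = 1 / ARR = 1 / 0.17798 = 5.619 → round up → 6

6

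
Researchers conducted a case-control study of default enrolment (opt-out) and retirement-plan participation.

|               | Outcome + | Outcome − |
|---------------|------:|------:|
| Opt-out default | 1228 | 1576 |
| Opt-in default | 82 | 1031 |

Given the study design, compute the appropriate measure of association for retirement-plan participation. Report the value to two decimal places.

Cells: a = 1228, b = 1576, c = 82, d = 1031.
This is a case-control study: participants were sampled on outcome status, so risks in the source population cannot be estimated directly — relative risk is not valid here. The odds ratio is the appropriate measure.
OR = (a·d)/(b·c) = (1228 × 1031) / (1576 × 82) = 1266068 / 129232 = 9.79686

9.80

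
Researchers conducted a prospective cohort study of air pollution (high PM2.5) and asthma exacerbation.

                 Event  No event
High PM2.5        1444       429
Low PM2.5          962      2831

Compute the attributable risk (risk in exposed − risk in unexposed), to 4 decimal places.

Cells: a = 1444, b = 429, c = 962, d = 2831.
Risk in exposed = 1444/1873 = 0.770956; risk in unexposed = 962/3793 = 0.253625.
Risk difference = 0.770956 − 0.253625 = 0.517331

0.5173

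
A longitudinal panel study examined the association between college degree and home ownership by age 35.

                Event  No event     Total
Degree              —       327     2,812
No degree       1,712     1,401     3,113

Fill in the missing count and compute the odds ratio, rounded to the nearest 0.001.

The missing cell is in the exposed row: 2812 − 327 = 2485.
So a = 2485, b = 327, c = 1712, d = 1401.
OR = (a·d)/(b·c) = (2485 × 1401) / (327 × 1712) = 3481485 / 559824 = 6.21889

6.219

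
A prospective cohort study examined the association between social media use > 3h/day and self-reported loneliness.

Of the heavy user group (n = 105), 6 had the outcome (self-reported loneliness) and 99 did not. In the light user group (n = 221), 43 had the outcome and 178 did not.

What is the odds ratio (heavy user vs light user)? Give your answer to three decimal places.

From the description: a = 6, b = 99, c = 43, d = 178.
OR = (a·d)/(b·c) = (6 × 178) / (99 × 43) = 1068 / 4257 = 0.25088
Exposure is associated with lower odds of self-reported loneliness (OR = 0.25 < 1).

0.251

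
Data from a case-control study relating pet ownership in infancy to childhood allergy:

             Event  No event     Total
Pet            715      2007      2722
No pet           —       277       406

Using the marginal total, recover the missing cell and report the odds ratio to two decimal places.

The missing cell is in the unexposed row: 406 − 277 = 129.
So a = 715, b = 2007, c = 129, d = 277.
OR = (a·d)/(b·c) = (715 × 277) / (2007 × 129) = 198055 / 258903 = 0.76498

0.76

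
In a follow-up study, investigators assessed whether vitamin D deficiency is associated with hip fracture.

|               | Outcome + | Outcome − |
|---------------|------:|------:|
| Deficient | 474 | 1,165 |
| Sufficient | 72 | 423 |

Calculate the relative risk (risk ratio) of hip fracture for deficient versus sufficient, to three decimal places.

1.988

Cells: a = 474, b = 1165, c = 72, d = 423.
Risk in exposed = 474/1639 = 0.28920; risk in unexposed = 72/495 = 0.14545.
RR = 0.28920 / 0.14545 = 1.98826
The risk among the exposed is 1.99 times that among the unexposed.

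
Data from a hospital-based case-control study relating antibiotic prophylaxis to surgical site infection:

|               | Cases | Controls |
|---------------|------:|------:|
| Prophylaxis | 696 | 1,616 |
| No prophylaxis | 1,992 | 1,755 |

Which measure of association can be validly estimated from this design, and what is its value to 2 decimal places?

0.38

Cells: a = 696, b = 1616, c = 1992, d = 1755.
This is a hospital-based case-control study: participants were sampled on outcome status, so risks in the source population cannot be estimated directly — relative risk is not valid here. The odds ratio is the appropriate measure.
OR = (a·d)/(b·c) = (696 × 1755) / (1616 × 1992) = 1221480 / 3219072 = 0.37945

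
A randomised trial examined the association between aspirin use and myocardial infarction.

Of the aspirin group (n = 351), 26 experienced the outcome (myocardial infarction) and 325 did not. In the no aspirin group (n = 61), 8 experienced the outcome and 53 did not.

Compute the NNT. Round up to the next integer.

18

Risk in treated group = 26/351 = 0.07407; risk in control = 8/61 = 0.13115.
Absolute risk reduction = 0.13115 − 0.07407 = 0.05707
NNT = 1 / ARR = 1 / 0.05707 = 17.521 → round up → 18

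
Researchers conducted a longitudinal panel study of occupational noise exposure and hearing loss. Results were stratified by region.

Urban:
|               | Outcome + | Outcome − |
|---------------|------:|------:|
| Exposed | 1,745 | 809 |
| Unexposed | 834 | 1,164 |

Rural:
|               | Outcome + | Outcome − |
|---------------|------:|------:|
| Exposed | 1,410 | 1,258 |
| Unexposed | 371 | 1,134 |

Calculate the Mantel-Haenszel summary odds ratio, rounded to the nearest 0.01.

OR_MH = Σ(aᵢdᵢ/nᵢ) / Σ(bᵢcᵢ/nᵢ), where nᵢ is the stratum total.
Stratum 1 (Urban): n = 4552; a·d/n = 1745·1164/4552 = 446.2170; b·c/n = 809·834/4552 = 148.2219
Stratum 2 (Rural): n = 4173; a·d/n = 1410·1134/4173 = 383.1632; b·c/n = 1258·371/4173 = 111.8423
OR_MH = (446.2170 + 383.1632) / (148.2219 + 111.8423) = 829.3802 / 260.0642 = 3.18914

3.19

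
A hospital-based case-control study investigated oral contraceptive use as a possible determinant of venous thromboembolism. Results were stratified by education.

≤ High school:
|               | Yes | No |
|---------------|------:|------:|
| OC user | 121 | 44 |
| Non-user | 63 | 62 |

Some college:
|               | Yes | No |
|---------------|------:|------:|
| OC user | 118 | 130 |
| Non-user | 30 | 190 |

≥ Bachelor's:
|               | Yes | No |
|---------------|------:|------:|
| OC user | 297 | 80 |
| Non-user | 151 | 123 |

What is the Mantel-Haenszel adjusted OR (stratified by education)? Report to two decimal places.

3.56

OR_MH = Σ(aᵢdᵢ/nᵢ) / Σ(bᵢcᵢ/nᵢ), where nᵢ is the stratum total.
Stratum 1 (≤ High school): n = 290; a·d/n = 121·62/290 = 25.8690; b·c/n = 44·63/290 = 9.5586
Stratum 2 (Some college): n = 468; a·d/n = 118·190/468 = 47.9060; b·c/n = 130·30/468 = 8.3333
Stratum 3 (≥ Bachelor's): n = 651; a·d/n = 297·123/651 = 56.1152; b·c/n = 80·151/651 = 18.5561
OR_MH = (25.8690 + 47.9060 + 56.1152) / (9.5586 + 8.3333 + 18.5561) = 129.8902 / 36.4480 = 3.56371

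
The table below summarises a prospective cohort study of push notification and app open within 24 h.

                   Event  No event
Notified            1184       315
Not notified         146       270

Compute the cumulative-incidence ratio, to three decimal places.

Cells: a = 1184, b = 315, c = 146, d = 270.
Risk in exposed = 1184/1499 = 0.78986; risk in unexposed = 146/416 = 0.35096.
RR = 0.78986 / 0.35096 = 2.25056
The risk among the exposed is 2.25 times that among the unexposed.

2.251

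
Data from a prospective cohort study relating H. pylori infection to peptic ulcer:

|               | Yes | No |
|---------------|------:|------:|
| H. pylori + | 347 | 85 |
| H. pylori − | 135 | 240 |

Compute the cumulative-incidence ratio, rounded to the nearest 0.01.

Cells: a = 347, b = 85, c = 135, d = 240.
Risk in exposed = 347/432 = 0.80324; risk in unexposed = 135/375 = 0.36000.
RR = 0.80324 / 0.36000 = 2.23122
The risk among the exposed is 2.23 times that among the unexposed.

2.23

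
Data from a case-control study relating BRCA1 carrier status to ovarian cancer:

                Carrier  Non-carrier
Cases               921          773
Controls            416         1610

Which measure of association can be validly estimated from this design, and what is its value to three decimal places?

4.611

Reading the table with exposure as columns: a = 921 (Carrier, case), b = 416 (Carrier, non-case), c = 773 (Non-carrier, case), d = 1610.
This is a case-control study: participants were sampled on outcome status, so risks in the source population cannot be estimated directly — relative risk is not valid here. The odds ratio is the appropriate measure.
OR = (a·d)/(b·c) = (921 × 1610) / (416 × 773) = 1482810 / 321568 = 4.61119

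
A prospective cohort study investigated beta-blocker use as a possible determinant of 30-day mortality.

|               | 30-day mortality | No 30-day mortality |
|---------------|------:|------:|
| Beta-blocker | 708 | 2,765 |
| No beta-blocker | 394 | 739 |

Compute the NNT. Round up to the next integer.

7

Risk in treated group = 708/3473 = 0.20386; risk in control = 394/1133 = 0.34775.
Absolute risk reduction = 0.34775 − 0.20386 = 0.14389
NNT = 1 / ARR = 1 / 0.14389 = 6.950 → round up → 7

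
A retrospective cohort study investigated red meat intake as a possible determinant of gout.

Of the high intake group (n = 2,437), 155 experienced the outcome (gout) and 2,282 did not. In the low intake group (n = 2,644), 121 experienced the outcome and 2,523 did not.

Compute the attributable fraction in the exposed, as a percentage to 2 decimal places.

From the description: a = 155, b = 2282, c = 121, d = 2523.
Risk in exposed = 155/2437 = 0.06360; risk in unexposed = 121/2644 = 0.04576.
RR = 0.06360/0.04576 = 1.38980
AR% = (RR − 1)/RR × 100 = (1.38980 − 1)/1.38980 × 100 = 28.0472%

28.05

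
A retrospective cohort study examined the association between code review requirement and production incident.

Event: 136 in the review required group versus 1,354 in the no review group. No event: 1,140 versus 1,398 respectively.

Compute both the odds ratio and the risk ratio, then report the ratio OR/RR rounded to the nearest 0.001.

0.569

From the description: a = 136, b = 1140, c = 1354, d = 1398.
OR = (136·1398)/(1140·1354) = 190128/1543560 = 0.12317
Risk in exposed = 136/1276 = 0.10658; risk in unexposed = 1354/2752 = 0.49201; RR = 0.21663
OR/RR = 0.12317 / 0.21663 = 0.56860
The outcome is not rare, so the OR lies further from 1 than the RR.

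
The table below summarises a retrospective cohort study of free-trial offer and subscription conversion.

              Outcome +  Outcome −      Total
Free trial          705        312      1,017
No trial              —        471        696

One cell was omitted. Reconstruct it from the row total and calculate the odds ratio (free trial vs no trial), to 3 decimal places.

The missing cell is in the unexposed row: 696 − 471 = 225.
So a = 705, b = 312, c = 225, d = 471.
OR = (a·d)/(b·c) = (705 × 471) / (312 × 225) = 332055 / 70200 = 4.73013

4.730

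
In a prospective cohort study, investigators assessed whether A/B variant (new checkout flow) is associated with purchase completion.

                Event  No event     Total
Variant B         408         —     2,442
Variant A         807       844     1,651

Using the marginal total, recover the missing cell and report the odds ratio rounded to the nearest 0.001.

0.210

The missing cell is in the exposed row: 2442 − 408 = 2034.
So a = 408, b = 2034, c = 807, d = 844.
OR = (a·d)/(b·c) = (408 × 844) / (2034 × 807) = 344352 / 1641438 = 0.20979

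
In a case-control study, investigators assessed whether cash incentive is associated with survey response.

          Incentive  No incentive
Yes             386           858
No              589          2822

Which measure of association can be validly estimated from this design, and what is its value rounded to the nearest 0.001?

2.155

Reading the table with exposure as columns: a = 386 (Incentive, case), b = 589 (Incentive, non-case), c = 858 (No incentive, case), d = 2822.
This is a case-control study: participants were sampled on outcome status, so risks in the source population cannot be estimated directly — relative risk is not valid here. The odds ratio is the appropriate measure.
OR = (a·d)/(b·c) = (386 × 2822) / (589 × 858) = 1089292 / 505362 = 2.15547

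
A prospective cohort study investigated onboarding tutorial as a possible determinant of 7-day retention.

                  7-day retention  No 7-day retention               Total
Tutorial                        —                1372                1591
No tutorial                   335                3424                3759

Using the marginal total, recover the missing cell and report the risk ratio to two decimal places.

1.54

The missing cell is in the exposed row: 1591 − 1372 = 219.
So a = 219, b = 1372, c = 335, d = 3424.
RR = [a/(a+b)] / [c/(c+d)] = (219/1591) / (335/3759) = 0.13765/0.08912 = 1.54455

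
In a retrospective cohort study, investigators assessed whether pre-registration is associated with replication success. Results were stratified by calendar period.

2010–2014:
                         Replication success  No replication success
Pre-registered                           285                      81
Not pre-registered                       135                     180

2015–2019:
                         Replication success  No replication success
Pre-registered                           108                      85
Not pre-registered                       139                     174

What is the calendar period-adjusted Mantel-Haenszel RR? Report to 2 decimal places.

RR_MH = Σ(aᵢ·n₀ᵢ/nᵢ) / Σ(cᵢ·n₁ᵢ/nᵢ), with n₁ᵢ = aᵢ+bᵢ (exposed), n₀ᵢ = cᵢ+dᵢ (unexposed), nᵢ = n₁ᵢ+n₀ᵢ.
Stratum 1 (2010–2014): n₁ = 366, n₀ = 315, n = 681; a·n₀/n = 285·315/681 = 131.8282; c·n₁/n = 135·366/681 = 72.5551
Stratum 2 (2015–2019): n₁ = 193, n₀ = 313, n = 506; a·n₀/n = 108·313/506 = 66.8063; c·n₁/n = 139·193/506 = 53.0178
RR_MH = (131.8282 + 66.8063) / (72.5551 + 53.0178) = 198.6345 / 125.5729 = 1.58183

1.58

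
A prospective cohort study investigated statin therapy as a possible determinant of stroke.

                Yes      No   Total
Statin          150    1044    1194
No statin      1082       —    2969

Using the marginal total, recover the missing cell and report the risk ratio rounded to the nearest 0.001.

The missing cell is in the unexposed row: 2969 − 1082 = 1887.
So a = 150, b = 1044, c = 1082, d = 1887.
RR = [a/(a+b)] / [c/(c+d)] = (150/1194) / (1082/2969) = 0.12563/0.36443 = 0.34472

0.345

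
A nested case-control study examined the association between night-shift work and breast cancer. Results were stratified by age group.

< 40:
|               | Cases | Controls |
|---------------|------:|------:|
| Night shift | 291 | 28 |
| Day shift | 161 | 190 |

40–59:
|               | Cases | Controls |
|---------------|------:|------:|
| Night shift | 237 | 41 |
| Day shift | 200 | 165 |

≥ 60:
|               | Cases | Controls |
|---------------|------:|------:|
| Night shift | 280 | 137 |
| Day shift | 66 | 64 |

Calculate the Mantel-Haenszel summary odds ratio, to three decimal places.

OR_MH = Σ(aᵢdᵢ/nᵢ) / Σ(bᵢcᵢ/nᵢ), where nᵢ is the stratum total.
Stratum 1 (< 40): n = 670; a·d/n = 291·190/670 = 82.5224; b·c/n = 28·161/670 = 6.7284
Stratum 2 (40–59): n = 643; a·d/n = 237·165/643 = 60.8165; b·c/n = 41·200/643 = 12.7527
Stratum 3 (≥ 60): n = 547; a·d/n = 280·64/547 = 32.7605; b·c/n = 137·66/547 = 16.5302
OR_MH = (82.5224 + 60.8165 + 32.7605) / (6.7284 + 12.7527 + 16.5302) = 176.0994 / 36.0112 = 4.89012

4.890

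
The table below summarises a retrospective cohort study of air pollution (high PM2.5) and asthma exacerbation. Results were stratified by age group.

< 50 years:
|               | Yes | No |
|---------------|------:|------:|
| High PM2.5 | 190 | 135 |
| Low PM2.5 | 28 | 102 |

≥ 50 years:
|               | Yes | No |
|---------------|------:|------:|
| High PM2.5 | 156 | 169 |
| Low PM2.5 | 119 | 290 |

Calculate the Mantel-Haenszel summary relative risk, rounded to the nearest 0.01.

RR_MH = Σ(aᵢ·n₀ᵢ/nᵢ) / Σ(cᵢ·n₁ᵢ/nᵢ), with n₁ᵢ = aᵢ+bᵢ (exposed), n₀ᵢ = cᵢ+dᵢ (unexposed), nᵢ = n₁ᵢ+n₀ᵢ.
Stratum 1 (< 50 years): n₁ = 325, n₀ = 130, n = 455; a·n₀/n = 190·130/455 = 54.2857; c·n₁/n = 28·325/455 = 20.0000
Stratum 2 (≥ 50 years): n₁ = 325, n₀ = 409, n = 734; a·n₀/n = 156·409/734 = 86.9264; c·n₁/n = 119·325/734 = 52.6907
RR_MH = (54.2857 + 86.9264) / (20.0000 + 52.6907) = 141.2121 / 72.6907 = 1.94264

1.94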